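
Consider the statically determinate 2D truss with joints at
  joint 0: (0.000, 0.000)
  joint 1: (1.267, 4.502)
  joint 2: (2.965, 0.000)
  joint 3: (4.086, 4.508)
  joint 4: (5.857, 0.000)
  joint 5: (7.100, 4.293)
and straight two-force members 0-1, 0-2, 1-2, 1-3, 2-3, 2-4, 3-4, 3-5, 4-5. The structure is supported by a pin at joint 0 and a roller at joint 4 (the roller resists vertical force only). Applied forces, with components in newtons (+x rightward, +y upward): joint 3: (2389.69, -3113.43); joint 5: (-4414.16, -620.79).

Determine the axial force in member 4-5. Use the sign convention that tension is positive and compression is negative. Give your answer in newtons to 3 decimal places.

-954.388

N=6 nodes, M=9 members, R=3 reactions → 2N=12, M+R=12
member 0 (0-1): L=4.6769, (cx,cy)=(0.2709,0.9626)
member 1 (0-2): L=2.9650, (cx,cy)=(1.0000,0.0000)
member 2 (1-2): L=4.8116, (cx,cy)=(0.3529,-0.9357)
member 3 (1-3): L=2.8190, (cx,cy)=(1.0000,0.0021)
member 4 (2-3): L=4.6453, (cx,cy)=(0.2413,0.9704)
member 5 (2-4): L=2.8920, (cx,cy)=(1.0000,0.0000)
member 6 (3-4): L=4.8434, (cx,cy)=(0.3657,-0.9308)
member 7 (3-5): L=3.0217, (cx,cy)=(0.9975,-0.0712)
member 8 (4-5): L=4.4693, (cx,cy)=(0.2781,0.9605)
solve A·x = −loads:
  F[0-1] = -2291.5133 N (compression)
  F[0-2] = -1403.6840 N (compression)
  F[1-2] = +2354.2003 N (tension)
  F[1-3] = -1451.5850 N (compression)
  F[2-3] = -2269.8170 N (compression)
  F[2-4] = -25.1365 N (compression)
  F[3-4] = -657.1700 N (compression)
  F[3-5] = -4159.2697 N (compression)
  F[4-5] = -954.3879 N (compression)
  Rx@0 = +2024.4700 N
  Ry@0 = +2205.8236 N
  Ry@4 = +1528.3964 N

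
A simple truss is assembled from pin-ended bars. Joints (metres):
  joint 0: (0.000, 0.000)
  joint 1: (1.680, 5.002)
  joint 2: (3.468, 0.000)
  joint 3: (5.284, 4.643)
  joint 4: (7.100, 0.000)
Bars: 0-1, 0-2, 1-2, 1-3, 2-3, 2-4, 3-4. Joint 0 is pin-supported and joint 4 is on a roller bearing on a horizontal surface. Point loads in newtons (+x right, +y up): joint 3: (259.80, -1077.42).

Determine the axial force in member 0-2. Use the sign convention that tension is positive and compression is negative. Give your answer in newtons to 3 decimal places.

295.295

N=5 nodes, M=7 members, R=3 reactions → 2N=10, M+R=10
member 0 (0-1): L=5.2766, (cx,cy)=(0.3184,0.9480)
member 1 (0-2): L=3.4680, (cx,cy)=(1.0000,0.0000)
member 2 (1-2): L=5.3120, (cx,cy)=(0.3366,-0.9416)
member 3 (1-3): L=3.6218, (cx,cy)=(0.9951,-0.0991)
member 4 (2-3): L=4.9855, (cx,cy)=(0.3643,0.9313)
member 5 (2-4): L=3.6320, (cx,cy)=(1.0000,0.0000)
member 6 (3-4): L=4.9855, (cx,cy)=(0.3643,-0.9313)
solve A·x = −loads:
  F[0-1] = -111.4837 N (compression)
  F[0-2] = +295.2950 N (tension)
  F[1-2] = +120.2682 N (tension)
  F[1-3] = -76.3532 N (compression)
  F[2-3] = -121.6047 N (compression)
  F[2-4] = +380.0724 N (tension)
  F[3-4] = -1043.4220 N (compression)
  Rx@0 = -259.8000 N
  Ry@0 = +105.6822 N
  Ry@4 = +971.7378 N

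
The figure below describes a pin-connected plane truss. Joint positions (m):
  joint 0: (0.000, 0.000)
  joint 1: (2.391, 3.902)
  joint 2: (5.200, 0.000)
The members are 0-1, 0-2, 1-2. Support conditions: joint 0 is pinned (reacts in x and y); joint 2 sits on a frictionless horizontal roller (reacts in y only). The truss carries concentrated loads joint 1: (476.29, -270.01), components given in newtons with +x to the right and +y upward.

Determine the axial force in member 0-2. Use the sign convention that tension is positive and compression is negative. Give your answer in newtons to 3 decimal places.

N=3 nodes, M=3 members, R=3 reactions → 2N=6, M+R=6
member 0 (0-1): L=4.5763, (cx,cy)=(0.5225,0.8527)
member 1 (0-2): L=5.2000, (cx,cy)=(1.0000,0.0000)
member 2 (1-2): L=4.8079, (cx,cy)=(0.5842,-0.8116)
solve A·x = −loads:
  F[0-1] = +248.0997 N (tension)
  F[0-2] = +346.6641 N (tension)
  F[1-2] = -593.3546 N (compression)
  Rx@0 = -476.2900 N
  Ry@0 = -211.5434 N
  Ry@2 = +481.5534 N

346.664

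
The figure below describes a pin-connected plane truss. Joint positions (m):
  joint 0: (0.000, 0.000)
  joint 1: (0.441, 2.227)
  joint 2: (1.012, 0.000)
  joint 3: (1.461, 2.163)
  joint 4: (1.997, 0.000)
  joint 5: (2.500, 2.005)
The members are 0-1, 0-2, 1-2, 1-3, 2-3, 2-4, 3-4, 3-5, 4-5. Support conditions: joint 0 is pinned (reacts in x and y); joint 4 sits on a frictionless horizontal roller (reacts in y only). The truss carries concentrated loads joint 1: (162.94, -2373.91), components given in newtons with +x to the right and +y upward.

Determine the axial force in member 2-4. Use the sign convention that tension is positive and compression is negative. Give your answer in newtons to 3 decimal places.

174.935

N=6 nodes, M=9 members, R=3 reactions → 2N=12, M+R=12
member 0 (0-1): L=2.2702, (cx,cy)=(0.1943,0.9810)
member 1 (0-2): L=1.0120, (cx,cy)=(1.0000,0.0000)
member 2 (1-2): L=2.2990, (cx,cy)=(0.2484,-0.9687)
member 3 (1-3): L=1.0220, (cx,cy)=(0.9980,-0.0626)
member 4 (2-3): L=2.2091, (cx,cy)=(0.2032,0.9791)
member 5 (2-4): L=0.9850, (cx,cy)=(1.0000,0.0000)
member 6 (3-4): L=2.2284, (cx,cy)=(0.2405,-0.9706)
member 7 (3-5): L=1.0509, (cx,cy)=(0.9886,-0.1503)
member 8 (4-5): L=2.0671, (cx,cy)=(0.2433,0.9699)
solve A·x = −loads:
  F[0-1] = -1700.3593 N (compression)
  F[0-2] = +493.2386 N (tension)
  F[1-2] = -708.2191 N (compression)
  F[1-3] = -317.9659 N (compression)
  F[2-3] = +700.6528 N (tension)
  F[2-4] = +174.9347 N (tension)
  F[3-4] = -727.2916 N (compression)
  F[3-5] = +0.0000 N (tension)
  F[4-5] = -0.0000 N (compression)
  Rx@0 = -162.9400 N
  Ry@0 = +1667.9702 N
  Ry@4 = +705.9398 N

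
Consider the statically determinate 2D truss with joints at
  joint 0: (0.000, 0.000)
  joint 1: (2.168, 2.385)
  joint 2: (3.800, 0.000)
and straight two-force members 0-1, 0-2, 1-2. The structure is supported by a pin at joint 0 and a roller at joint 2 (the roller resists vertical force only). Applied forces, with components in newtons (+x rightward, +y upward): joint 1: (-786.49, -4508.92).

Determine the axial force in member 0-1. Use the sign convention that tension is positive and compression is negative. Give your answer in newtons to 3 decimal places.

-3284.045

N=3 nodes, M=3 members, R=3 reactions → 2N=6, M+R=6
member 0 (0-1): L=3.2231, (cx,cy)=(0.6726,0.7400)
member 1 (0-2): L=3.8000, (cx,cy)=(1.0000,0.0000)
member 2 (1-2): L=2.8899, (cx,cy)=(0.5647,-0.8253)
solve A·x = −loads:
  F[0-1] = -3284.0446 N (compression)
  F[0-2] = +1422.4961 N (tension)
  F[1-2] = -2518.9354 N (compression)
  Rx@0 = +786.4900 N
  Ry@0 = +2430.0884 N
  Ry@2 = +2078.8316 N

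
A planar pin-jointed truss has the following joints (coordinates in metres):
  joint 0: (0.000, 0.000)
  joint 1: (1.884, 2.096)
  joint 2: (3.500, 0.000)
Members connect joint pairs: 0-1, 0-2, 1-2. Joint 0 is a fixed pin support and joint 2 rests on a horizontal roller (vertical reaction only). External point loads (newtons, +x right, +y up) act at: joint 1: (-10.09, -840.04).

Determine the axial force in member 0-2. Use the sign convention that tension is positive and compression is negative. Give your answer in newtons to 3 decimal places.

N=3 nodes, M=3 members, R=3 reactions → 2N=6, M+R=6
member 0 (0-1): L=2.8183, (cx,cy)=(0.6685,0.7437)
member 1 (0-2): L=3.5000, (cx,cy)=(1.0000,0.0000)
member 2 (1-2): L=2.6466, (cx,cy)=(0.6106,-0.7919)
solve A·x = −loads:
  F[0-1] = -529.6379 N (compression)
  F[0-2] = +343.9698 N (tension)
  F[1-2] = -563.3430 N (compression)
  Rx@0 = +10.0900 N
  Ry@0 = +393.9009 N
  Ry@2 = +446.1391 N

343.970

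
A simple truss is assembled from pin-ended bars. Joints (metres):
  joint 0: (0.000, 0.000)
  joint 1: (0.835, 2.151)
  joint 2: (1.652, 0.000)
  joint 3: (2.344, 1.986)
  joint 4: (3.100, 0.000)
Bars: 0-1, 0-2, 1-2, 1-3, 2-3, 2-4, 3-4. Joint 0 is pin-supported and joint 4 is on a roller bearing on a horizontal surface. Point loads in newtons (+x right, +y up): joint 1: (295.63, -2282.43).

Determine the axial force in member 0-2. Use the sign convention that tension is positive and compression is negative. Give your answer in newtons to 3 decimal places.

863.367

N=5 nodes, M=7 members, R=3 reactions → 2N=10, M+R=10
member 0 (0-1): L=2.3074, (cx,cy)=(0.3619,0.9322)
member 1 (0-2): L=1.6520, (cx,cy)=(1.0000,0.0000)
member 2 (1-2): L=2.3009, (cx,cy)=(0.3551,-0.9348)
member 3 (1-3): L=1.5180, (cx,cy)=(0.9941,-0.1087)
member 4 (2-3): L=2.1031, (cx,cy)=(0.3290,0.9443)
member 5 (2-4): L=1.4480, (cx,cy)=(1.0000,0.0000)
member 6 (3-4): L=2.1250, (cx,cy)=(0.3558,-0.9346)
solve A·x = −loads:
  F[0-1] = -1568.8474 N (compression)
  F[0-2] = +863.3669 N (tension)
  F[1-2] = -809.7075 N (compression)
  F[1-3] = -579.2935 N (compression)
  F[2-3] = +801.5801 N (tension)
  F[2-4] = +312.1118 N (tension)
  F[3-4] = -877.3087 N (compression)
  Rx@0 = -295.6300 N
  Ry@0 = +1462.5174 N
  Ry@4 = +819.9126 N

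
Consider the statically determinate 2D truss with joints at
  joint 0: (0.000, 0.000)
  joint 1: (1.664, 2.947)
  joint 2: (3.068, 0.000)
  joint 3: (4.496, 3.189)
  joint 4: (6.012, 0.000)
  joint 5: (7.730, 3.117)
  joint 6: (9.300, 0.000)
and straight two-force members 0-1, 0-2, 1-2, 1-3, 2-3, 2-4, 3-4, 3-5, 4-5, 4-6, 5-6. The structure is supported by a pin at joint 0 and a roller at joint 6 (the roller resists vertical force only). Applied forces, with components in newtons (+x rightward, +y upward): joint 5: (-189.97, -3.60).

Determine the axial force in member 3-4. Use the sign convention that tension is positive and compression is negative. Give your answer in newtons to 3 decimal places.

N=7 nodes, M=11 members, R=3 reactions → 2N=14, M+R=14
member 0 (0-1): L=3.3843, (cx,cy)=(0.4917,0.8708)
member 1 (0-2): L=3.0680, (cx,cy)=(1.0000,0.0000)
member 2 (1-2): L=3.2644, (cx,cy)=(0.4301,-0.9028)
member 3 (1-3): L=2.8423, (cx,cy)=(0.9964,0.0851)
member 4 (2-3): L=3.4941, (cx,cy)=(0.4087,0.9127)
member 5 (2-4): L=2.9440, (cx,cy)=(1.0000,0.0000)
member 6 (3-4): L=3.5310, (cx,cy)=(0.4293,-0.9031)
member 7 (3-5): L=3.2348, (cx,cy)=(0.9998,-0.0223)
member 8 (4-5): L=3.5591, (cx,cy)=(0.4827,0.8758)
member 9 (4-6): L=3.2880, (cx,cy)=(1.0000,0.0000)
member 10 (5-6): L=3.4901, (cx,cy)=(0.4498,-0.8931)
solve A·x = −loads:
  F[0-1] = -73.8172 N (compression)
  F[0-2] = -153.6758 N (compression)
  F[1-2] = +65.1141 N (tension)
  F[1-3] = -64.5342 N (compression)
  F[2-3] = -64.4082 N (compression)
  F[2-4] = -99.3474 N (compression)
  F[3-4] = +74.1910 N (tension)
  F[3-5] = -122.5061 N (compression)
  F[4-5] = -76.5088 N (compression)
  F[4-6] = -30.5630 N (compression)
  F[5-6] = +67.9409 N (tension)
  Rx@0 = +189.9700 N
  Ry@0 = +64.2783 N
  Ry@6 = -60.6783 N

74.191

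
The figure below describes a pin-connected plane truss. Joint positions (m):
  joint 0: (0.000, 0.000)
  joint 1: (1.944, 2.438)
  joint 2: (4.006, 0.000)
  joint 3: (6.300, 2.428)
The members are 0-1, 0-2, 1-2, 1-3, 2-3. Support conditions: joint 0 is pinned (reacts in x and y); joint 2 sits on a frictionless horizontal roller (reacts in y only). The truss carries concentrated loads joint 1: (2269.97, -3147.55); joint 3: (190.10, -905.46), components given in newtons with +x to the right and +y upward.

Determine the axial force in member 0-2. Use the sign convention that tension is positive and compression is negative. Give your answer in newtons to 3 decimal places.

N=4 nodes, M=5 members, R=3 reactions → 2N=8, M+R=8
member 0 (0-1): L=3.1182, (cx,cy)=(0.6234,0.7819)
member 1 (0-2): L=4.0060, (cx,cy)=(1.0000,0.0000)
member 2 (1-2): L=3.1931, (cx,cy)=(0.6458,-0.7635)
member 3 (1-3): L=4.3560, (cx,cy)=(1.0000,-0.0023)
member 4 (2-3): L=3.3403, (cx,cy)=(0.6868,0.7269)
solve A·x = −loads:
  F[0-1] = +505.2817 N (tension)
  F[0-2] = +2145.0558 N (tension)
  F[1-2] = -4642.9279 N (compression)
  F[1-3] = +1043.3279 N (tension)
  F[2-3] = -1242.3845 N (compression)
  Rx@0 = -2460.0700 N
  Ry@0 = -395.0641 N
  Ry@2 = +4448.0741 N

2145.056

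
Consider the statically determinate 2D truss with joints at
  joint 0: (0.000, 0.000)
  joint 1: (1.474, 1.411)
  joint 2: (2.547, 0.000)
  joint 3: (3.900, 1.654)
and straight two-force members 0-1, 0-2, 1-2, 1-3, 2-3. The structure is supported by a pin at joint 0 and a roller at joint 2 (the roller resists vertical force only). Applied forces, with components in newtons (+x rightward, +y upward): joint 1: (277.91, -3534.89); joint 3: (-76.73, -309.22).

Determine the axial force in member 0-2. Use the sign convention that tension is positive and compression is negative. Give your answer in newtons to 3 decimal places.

1476.473

N=4 nodes, M=5 members, R=3 reactions → 2N=8, M+R=8
member 0 (0-1): L=2.0405, (cx,cy)=(0.7224,0.6915)
member 1 (0-2): L=2.5470, (cx,cy)=(1.0000,0.0000)
member 2 (1-2): L=1.7726, (cx,cy)=(0.6053,-0.7960)
member 3 (1-3): L=2.4381, (cx,cy)=(0.9950,0.0997)
member 4 (2-3): L=2.1369, (cx,cy)=(0.6332,0.7740)
solve A·x = −loads:
  F[0-1] = -1765.4157 N (compression)
  F[0-2] = +1476.4734 N (tension)
  F[1-2] = -2883.0547 N (compression)
  F[1-3] = +192.9050 N (tension)
  F[2-3] = -424.3381 N (compression)
  Rx@0 = -201.1800 N
  Ry@0 = +1220.7863 N
  Ry@2 = +2623.3237 N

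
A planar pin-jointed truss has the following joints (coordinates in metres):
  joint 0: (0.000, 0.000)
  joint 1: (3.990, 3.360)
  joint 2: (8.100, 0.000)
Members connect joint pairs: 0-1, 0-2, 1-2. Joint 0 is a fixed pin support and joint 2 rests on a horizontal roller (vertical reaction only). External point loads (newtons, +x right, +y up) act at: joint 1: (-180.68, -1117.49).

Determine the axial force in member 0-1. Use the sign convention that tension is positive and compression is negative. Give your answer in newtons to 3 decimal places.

-996.640

N=3 nodes, M=3 members, R=3 reactions → 2N=6, M+R=6
member 0 (0-1): L=5.2163, (cx,cy)=(0.7649,0.6441)
member 1 (0-2): L=8.1000, (cx,cy)=(1.0000,0.0000)
member 2 (1-2): L=5.3086, (cx,cy)=(0.7742,-0.6329)
solve A·x = −loads:
  F[0-1] = -996.6400 N (compression)
  F[0-2] = +581.6611 N (tension)
  F[1-2] = -751.2972 N (compression)
  Rx@0 = +180.6800 N
  Ry@0 = +641.9714 N
  Ry@2 = +475.5186 N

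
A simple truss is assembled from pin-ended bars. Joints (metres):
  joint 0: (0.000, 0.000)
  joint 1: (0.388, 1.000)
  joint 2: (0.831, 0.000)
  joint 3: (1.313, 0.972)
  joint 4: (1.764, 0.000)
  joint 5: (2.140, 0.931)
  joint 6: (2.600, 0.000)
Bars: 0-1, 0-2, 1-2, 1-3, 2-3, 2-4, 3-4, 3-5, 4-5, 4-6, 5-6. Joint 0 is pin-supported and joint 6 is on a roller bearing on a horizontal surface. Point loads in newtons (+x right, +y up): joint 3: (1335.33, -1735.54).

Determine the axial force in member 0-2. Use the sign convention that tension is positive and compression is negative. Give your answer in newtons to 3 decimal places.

1474.965

N=7 nodes, M=11 members, R=3 reactions → 2N=14, M+R=14
member 0 (0-1): L=1.0726, (cx,cy)=(0.3617,0.9323)
member 1 (0-2): L=0.8310, (cx,cy)=(1.0000,0.0000)
member 2 (1-2): L=1.0937, (cx,cy)=(0.4050,-0.9143)
member 3 (1-3): L=0.9254, (cx,cy)=(0.9995,-0.0303)
member 4 (2-3): L=1.0849, (cx,cy)=(0.4443,0.8959)
member 5 (2-4): L=0.9330, (cx,cy)=(1.0000,0.0000)
member 6 (3-4): L=1.0715, (cx,cy)=(0.4209,-0.9071)
member 7 (3-5): L=0.8280, (cx,cy)=(0.9988,-0.0495)
member 8 (4-5): L=1.0041, (cx,cy)=(0.3745,0.9272)
member 9 (4-6): L=0.8360, (cx,cy)=(1.0000,0.0000)
member 10 (5-6): L=1.0384, (cx,cy)=(0.4430,-0.8965)
solve A·x = −loads:
  F[0-1] = -386.0242 N (compression)
  F[0-2] = +1474.9651 N (tension)
  F[1-2] = +403.6527 N (tension)
  F[1-3] = -303.2676 N (compression)
  F[2-3] = -411.9448 N (compression)
  F[2-4] = +1821.4700 N (tension)
  F[3-4] = -1450.3372 N (compression)
  F[3-5] = -1212.5222 N (compression)
  F[4-5] = +1418.8595 N (tension)
  F[4-6] = +679.7010 N (tension)
  F[5-6] = -1534.4126 N (compression)
  Rx@0 = -1335.3300 N
  Ry@0 = +359.8843 N
  Ry@6 = +1375.6557 N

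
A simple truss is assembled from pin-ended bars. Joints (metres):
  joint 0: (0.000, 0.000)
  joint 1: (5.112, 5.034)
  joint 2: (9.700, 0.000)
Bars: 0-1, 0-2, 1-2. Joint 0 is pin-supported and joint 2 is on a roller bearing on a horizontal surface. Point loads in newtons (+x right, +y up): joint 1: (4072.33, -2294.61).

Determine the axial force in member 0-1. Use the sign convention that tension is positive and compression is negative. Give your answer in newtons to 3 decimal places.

N=3 nodes, M=3 members, R=3 reactions → 2N=6, M+R=6
member 0 (0-1): L=7.1745, (cx,cy)=(0.7125,0.7016)
member 1 (0-2): L=9.7000, (cx,cy)=(1.0000,0.0000)
member 2 (1-2): L=6.8111, (cx,cy)=(0.6736,-0.7391)
solve A·x = −loads:
  F[0-1] = +1465.2412 N (tension)
  F[0-2] = +3028.3137 N (tension)
  F[1-2] = -4495.6641 N (compression)
  Rx@0 = -4072.3300 N
  Ry@0 = -1028.0864 N
  Ry@2 = +3322.6964 N

1465.241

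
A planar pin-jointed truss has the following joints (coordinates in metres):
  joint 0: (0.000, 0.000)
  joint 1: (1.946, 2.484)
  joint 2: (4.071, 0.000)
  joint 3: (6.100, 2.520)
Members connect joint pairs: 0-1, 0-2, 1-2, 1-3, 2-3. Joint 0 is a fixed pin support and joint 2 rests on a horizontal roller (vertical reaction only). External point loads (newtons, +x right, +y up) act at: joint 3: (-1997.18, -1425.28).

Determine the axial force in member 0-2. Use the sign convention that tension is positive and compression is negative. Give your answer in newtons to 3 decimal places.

N=4 nodes, M=5 members, R=3 reactions → 2N=8, M+R=8
member 0 (0-1): L=3.1555, (cx,cy)=(0.6167,0.7872)
member 1 (0-2): L=4.0710, (cx,cy)=(1.0000,0.0000)
member 2 (1-2): L=3.2689, (cx,cy)=(0.6501,-0.7599)
member 3 (1-3): L=4.1542, (cx,cy)=(1.0000,0.0087)
member 4 (2-3): L=3.2353, (cx,cy)=(0.6271,0.7789)
solve A·x = −loads:
  F[0-1] = -668.0855 N (compression)
  F[0-2] = -1585.1708 N (compression)
  F[1-2] = +682.3429 N (tension)
  F[1-3] = -855.6055 N (compression)
  F[2-3] = -1820.3318 N (compression)
  Rx@0 = +1997.1800 N
  Ry@0 = +525.9151 N
  Ry@2 = +899.3649 N

-1585.171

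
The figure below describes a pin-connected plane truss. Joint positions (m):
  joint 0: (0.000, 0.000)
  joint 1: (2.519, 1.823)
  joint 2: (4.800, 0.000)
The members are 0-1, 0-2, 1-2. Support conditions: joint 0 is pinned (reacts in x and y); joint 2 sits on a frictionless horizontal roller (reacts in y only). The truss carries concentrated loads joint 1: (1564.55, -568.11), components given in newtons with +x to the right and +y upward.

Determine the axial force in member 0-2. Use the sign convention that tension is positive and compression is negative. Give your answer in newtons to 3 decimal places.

N=3 nodes, M=3 members, R=3 reactions → 2N=6, M+R=6
member 0 (0-1): L=3.1095, (cx,cy)=(0.8101,0.5863)
member 1 (0-2): L=4.8000, (cx,cy)=(1.0000,0.0000)
member 2 (1-2): L=2.9200, (cx,cy)=(0.7812,-0.6243)
solve A·x = −loads:
  F[0-1] = +553.0363 N (tension)
  F[0-2] = +1116.5294 N (tension)
  F[1-2] = -1429.3051 N (compression)
  Rx@0 = -1564.5500 N
  Ry@0 = -324.2324 N
  Ry@2 = +892.3424 N

1116.529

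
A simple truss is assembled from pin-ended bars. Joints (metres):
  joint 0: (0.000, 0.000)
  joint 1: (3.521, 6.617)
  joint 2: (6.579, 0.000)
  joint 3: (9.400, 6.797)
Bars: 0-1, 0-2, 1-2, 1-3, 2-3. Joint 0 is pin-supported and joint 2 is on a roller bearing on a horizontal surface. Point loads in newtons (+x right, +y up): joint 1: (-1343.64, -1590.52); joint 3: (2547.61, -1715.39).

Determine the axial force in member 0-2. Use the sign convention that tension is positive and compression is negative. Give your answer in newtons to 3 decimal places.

N=4 nodes, M=5 members, R=3 reactions → 2N=8, M+R=8
member 0 (0-1): L=7.4955, (cx,cy)=(0.4698,0.8828)
member 1 (0-2): L=6.5790, (cx,cy)=(1.0000,0.0000)
member 2 (1-2): L=7.2894, (cx,cy)=(0.4195,-0.9078)
member 3 (1-3): L=5.8818, (cx,cy)=(0.9995,0.0306)
member 4 (2-3): L=7.3592, (cx,cy)=(0.3833,0.9236)
solve A·x = −loads:
  F[0-1] = +1446.3903 N (tension)
  F[0-2] = +524.5279 N (tension)
  F[1-2] = -3047.4328 N (compression)
  F[1-3] = +3303.0592 N (tension)
  F[2-3] = -1966.7094 N (compression)
  Rx@0 = -1203.9700 N
  Ry@0 = -1276.8725 N
  Ry@2 = +4582.7825 N

524.528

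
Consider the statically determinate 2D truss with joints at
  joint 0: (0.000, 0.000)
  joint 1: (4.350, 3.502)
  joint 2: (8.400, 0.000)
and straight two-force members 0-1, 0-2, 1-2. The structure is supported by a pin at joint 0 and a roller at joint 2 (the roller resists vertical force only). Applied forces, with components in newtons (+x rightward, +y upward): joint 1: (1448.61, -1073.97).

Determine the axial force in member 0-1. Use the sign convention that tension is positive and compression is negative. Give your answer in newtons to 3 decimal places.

N=3 nodes, M=3 members, R=3 reactions → 2N=6, M+R=6
member 0 (0-1): L=5.5845, (cx,cy)=(0.7789,0.6271)
member 1 (0-2): L=8.4000, (cx,cy)=(1.0000,0.0000)
member 2 (1-2): L=5.3541, (cx,cy)=(0.7564,-0.6541)
solve A·x = −loads:
  F[0-1] = +137.3405 N (tension)
  F[0-2] = +1341.6295 N (tension)
  F[1-2] = -1773.6378 N (compression)
  Rx@0 = -1448.6100 N
  Ry@0 = -86.1254 N
  Ry@2 = +1160.0954 N

137.341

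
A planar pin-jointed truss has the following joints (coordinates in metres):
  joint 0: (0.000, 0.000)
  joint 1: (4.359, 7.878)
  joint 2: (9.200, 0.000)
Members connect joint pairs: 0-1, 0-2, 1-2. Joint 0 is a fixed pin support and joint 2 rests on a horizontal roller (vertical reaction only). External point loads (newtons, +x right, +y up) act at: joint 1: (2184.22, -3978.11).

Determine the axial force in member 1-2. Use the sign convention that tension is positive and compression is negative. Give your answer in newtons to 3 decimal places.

-4407.536

N=3 nodes, M=3 members, R=3 reactions → 2N=6, M+R=6
member 0 (0-1): L=9.0035, (cx,cy)=(0.4841,0.8750)
member 1 (0-2): L=9.2000, (cx,cy)=(1.0000,0.0000)
member 2 (1-2): L=9.2465, (cx,cy)=(0.5235,-0.8520)
solve A·x = −loads:
  F[0-1] = -254.7542 N (compression)
  F[0-2] = +2307.5574 N (tension)
  F[1-2] = -4407.5356 N (compression)
  Rx@0 = -2184.2200 N
  Ry@0 = +222.9071 N
  Ry@2 = +3755.2029 N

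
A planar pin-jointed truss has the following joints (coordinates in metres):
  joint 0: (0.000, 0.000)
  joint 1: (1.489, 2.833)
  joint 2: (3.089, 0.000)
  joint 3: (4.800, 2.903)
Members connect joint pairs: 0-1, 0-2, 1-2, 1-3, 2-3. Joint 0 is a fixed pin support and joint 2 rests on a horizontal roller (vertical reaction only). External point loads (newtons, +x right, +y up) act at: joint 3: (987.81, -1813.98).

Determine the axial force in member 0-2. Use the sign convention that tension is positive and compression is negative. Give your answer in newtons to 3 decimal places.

N=4 nodes, M=5 members, R=3 reactions → 2N=8, M+R=8
member 0 (0-1): L=3.2005, (cx,cy)=(0.4652,0.8852)
member 1 (0-2): L=3.0890, (cx,cy)=(1.0000,0.0000)
member 2 (1-2): L=3.2536, (cx,cy)=(0.4918,-0.8707)
member 3 (1-3): L=3.3117, (cx,cy)=(0.9998,0.0211)
member 4 (2-3): L=3.3697, (cx,cy)=(0.5078,0.8615)
solve A·x = −loads:
  F[0-1] = +2183.8387 N (tension)
  F[0-2] = -28.2081 N (compression)
  F[1-2] = -2169.5154 N (compression)
  F[1-3] = +2083.3721 N (tension)
  F[2-3] = -2156.7245 N (compression)
  Rx@0 = -987.8100 N
  Ry@0 = -1933.0956 N
  Ry@2 = +3747.0756 N

-28.208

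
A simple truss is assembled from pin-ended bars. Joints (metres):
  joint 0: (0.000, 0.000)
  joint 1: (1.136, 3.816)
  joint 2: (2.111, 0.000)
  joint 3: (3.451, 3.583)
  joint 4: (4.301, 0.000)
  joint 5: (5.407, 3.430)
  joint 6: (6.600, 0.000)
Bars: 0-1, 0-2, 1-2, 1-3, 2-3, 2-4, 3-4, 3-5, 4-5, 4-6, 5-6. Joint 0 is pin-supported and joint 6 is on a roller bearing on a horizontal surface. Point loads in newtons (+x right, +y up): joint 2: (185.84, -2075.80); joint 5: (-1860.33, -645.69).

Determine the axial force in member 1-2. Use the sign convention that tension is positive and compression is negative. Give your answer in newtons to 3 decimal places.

2722.730

N=7 nodes, M=11 members, R=3 reactions → 2N=14, M+R=14
member 0 (0-1): L=3.9815, (cx,cy)=(0.2853,0.9584)
member 1 (0-2): L=2.1110, (cx,cy)=(1.0000,0.0000)
member 2 (1-2): L=3.9386, (cx,cy)=(0.2476,-0.9689)
member 3 (1-3): L=2.3267, (cx,cy)=(0.9950,-0.1001)
member 4 (2-3): L=3.8254, (cx,cy)=(0.3503,0.9366)
member 5 (2-4): L=2.1900, (cx,cy)=(1.0000,0.0000)
member 6 (3-4): L=3.6824, (cx,cy)=(0.2308,-0.9730)
member 7 (3-5): L=1.9620, (cx,cy)=(0.9970,-0.0780)
member 8 (4-5): L=3.6039, (cx,cy)=(0.3069,0.9517)
member 9 (4-6): L=2.2990, (cx,cy)=(1.0000,0.0000)
member 10 (5-6): L=3.6315, (cx,cy)=(0.3285,-0.9445)
solve A·x = −loads:
  F[0-1] = -2603.6052 N (compression)
  F[0-2] = -931.6306 N (compression)
  F[1-2] = +2722.7302 N (tension)
  F[1-3] = -1424.0312 N (compression)
  F[2-3] = -600.2145 N (compression)
  F[2-4] = -233.2065 N (compression)
  F[3-4] = +572.6588 N (tension)
  F[3-5] = -1764.6814 N (compression)
  F[4-5] = -585.4448 N (compression)
  F[4-6] = +78.6442 N (tension)
  F[5-6] = -239.3967 N (compression)
  Rx@0 = +1674.4900 N
  Ry@0 = +2495.3797 N
  Ry@6 = +226.1103 N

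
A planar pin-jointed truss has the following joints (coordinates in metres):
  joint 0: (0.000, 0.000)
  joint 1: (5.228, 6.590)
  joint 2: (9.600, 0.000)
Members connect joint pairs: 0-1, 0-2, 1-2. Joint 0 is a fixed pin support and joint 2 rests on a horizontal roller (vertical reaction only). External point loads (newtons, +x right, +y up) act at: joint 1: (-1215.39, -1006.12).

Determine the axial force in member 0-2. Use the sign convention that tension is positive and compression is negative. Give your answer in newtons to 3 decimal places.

-190.005

N=3 nodes, M=3 members, R=3 reactions → 2N=6, M+R=6
member 0 (0-1): L=8.4119, (cx,cy)=(0.6215,0.7834)
member 1 (0-2): L=9.6000, (cx,cy)=(1.0000,0.0000)
member 2 (1-2): L=7.9084, (cx,cy)=(0.5528,-0.8333)
solve A·x = −loads:
  F[0-1] = -1649.8539 N (compression)
  F[0-2] = -190.0051 N (compression)
  F[1-2] = +343.6946 N (tension)
  Rx@0 = +1215.3900 N
  Ry@0 = +1292.5184 N
  Ry@2 = -286.3984 N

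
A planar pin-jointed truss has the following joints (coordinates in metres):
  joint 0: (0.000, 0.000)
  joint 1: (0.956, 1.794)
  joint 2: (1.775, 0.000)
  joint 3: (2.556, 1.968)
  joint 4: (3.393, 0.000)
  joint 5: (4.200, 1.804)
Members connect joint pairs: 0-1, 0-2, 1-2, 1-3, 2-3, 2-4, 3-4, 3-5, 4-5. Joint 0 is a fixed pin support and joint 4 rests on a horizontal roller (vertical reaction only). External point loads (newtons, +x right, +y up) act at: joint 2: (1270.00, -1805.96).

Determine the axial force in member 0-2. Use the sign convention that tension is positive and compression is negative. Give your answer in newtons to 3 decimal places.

N=6 nodes, M=9 members, R=3 reactions → 2N=12, M+R=12
member 0 (0-1): L=2.0328, (cx,cy)=(0.4703,0.8825)
member 1 (0-2): L=1.7750, (cx,cy)=(1.0000,0.0000)
member 2 (1-2): L=1.9721, (cx,cy)=(0.4153,-0.9097)
member 3 (1-3): L=1.6094, (cx,cy)=(0.9941,0.1081)
member 4 (2-3): L=2.1173, (cx,cy)=(0.3689,0.9295)
member 5 (2-4): L=1.6180, (cx,cy)=(1.0000,0.0000)
member 6 (3-4): L=2.1386, (cx,cy)=(0.3914,-0.9202)
member 7 (3-5): L=1.6522, (cx,cy)=(0.9951,-0.0993)
member 8 (4-5): L=1.9763, (cx,cy)=(0.4083,0.9128)
solve A·x = −loads:
  F[0-1] = -975.8432 N (compression)
  F[0-2] = +1728.9213 N (tension)
  F[1-2] = +849.6507 N (tension)
  F[1-3] = -816.5609 N (compression)
  F[2-3] = +1111.4167 N (tension)
  F[2-4] = +401.8121 N (tension)
  F[3-4] = -1026.6592 N (compression)
  F[3-5] = -0.0000 N (compression)
  F[4-5] = +0.0000 N (tension)
  Rx@0 = -1270.0000 N
  Ry@0 = +861.1975 N
  Ry@4 = +944.7625 N

1728.921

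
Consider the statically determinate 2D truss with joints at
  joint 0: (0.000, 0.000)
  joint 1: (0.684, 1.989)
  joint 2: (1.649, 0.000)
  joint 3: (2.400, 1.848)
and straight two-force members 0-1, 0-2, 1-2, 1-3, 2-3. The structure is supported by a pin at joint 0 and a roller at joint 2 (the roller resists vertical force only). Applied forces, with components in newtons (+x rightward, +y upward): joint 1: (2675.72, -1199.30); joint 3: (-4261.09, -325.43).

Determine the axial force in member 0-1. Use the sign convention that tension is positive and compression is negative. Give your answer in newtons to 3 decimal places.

N=4 nodes, M=5 members, R=3 reactions → 2N=8, M+R=8
member 0 (0-1): L=2.1033, (cx,cy)=(0.3252,0.9456)
member 1 (0-2): L=1.6490, (cx,cy)=(1.0000,0.0000)
member 2 (1-2): L=2.2107, (cx,cy)=(0.4365,-0.8997)
member 3 (1-3): L=1.7218, (cx,cy)=(0.9966,-0.0819)
member 4 (2-3): L=1.9948, (cx,cy)=(0.3765,0.9264)
solve A·x = −loads:
  F[0-1] = -2222.3174 N (compression)
  F[0-2] = -862.6738 N (compression)
  F[1-2] = +1367.6986 N (tension)
  F[1-3] = -4008.8906 N (compression)
  F[2-3] = -705.6448 N (compression)
  Rx@0 = +1585.3700 N
  Ry@0 = +2101.5244 N
  Ry@2 = -576.7944 N

-2222.317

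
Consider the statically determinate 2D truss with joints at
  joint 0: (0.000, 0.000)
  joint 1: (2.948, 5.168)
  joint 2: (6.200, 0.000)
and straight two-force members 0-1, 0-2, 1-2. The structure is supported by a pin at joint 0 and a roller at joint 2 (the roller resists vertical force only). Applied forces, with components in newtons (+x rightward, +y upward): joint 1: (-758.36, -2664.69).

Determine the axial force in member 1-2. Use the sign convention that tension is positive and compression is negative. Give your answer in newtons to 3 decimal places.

N=3 nodes, M=3 members, R=3 reactions → 2N=6, M+R=6
member 0 (0-1): L=5.9497, (cx,cy)=(0.4955,0.8686)
member 1 (0-2): L=6.2000, (cx,cy)=(1.0000,0.0000)
member 2 (1-2): L=6.1060, (cx,cy)=(0.5326,-0.8464)
solve A·x = −loads:
  F[0-1] = -2336.8259 N (compression)
  F[0-2] = +399.5073 N (tension)
  F[1-2] = -750.1253 N (compression)
  Rx@0 = +758.3600 N
  Ry@0 = +2029.8026 N
  Ry@2 = +634.8874 N

-750.125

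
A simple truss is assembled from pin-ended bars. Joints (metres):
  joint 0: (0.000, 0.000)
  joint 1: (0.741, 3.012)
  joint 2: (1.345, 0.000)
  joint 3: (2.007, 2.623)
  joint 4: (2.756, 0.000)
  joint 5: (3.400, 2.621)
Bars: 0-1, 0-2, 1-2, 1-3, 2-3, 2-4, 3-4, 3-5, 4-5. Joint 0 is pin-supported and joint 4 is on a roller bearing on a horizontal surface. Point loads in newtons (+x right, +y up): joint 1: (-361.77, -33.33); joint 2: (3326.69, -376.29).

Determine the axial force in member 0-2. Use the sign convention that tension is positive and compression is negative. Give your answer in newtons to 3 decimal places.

N=6 nodes, M=9 members, R=3 reactions → 2N=12, M+R=12
member 0 (0-1): L=3.1018, (cx,cy)=(0.2389,0.9710)
member 1 (0-2): L=1.3450, (cx,cy)=(1.0000,0.0000)
member 2 (1-2): L=3.0720, (cx,cy)=(0.1966,-0.9805)
member 3 (1-3): L=1.3244, (cx,cy)=(0.9559,-0.2937)
member 4 (2-3): L=2.7052, (cx,cy)=(0.2447,0.9696)
member 5 (2-4): L=1.4110, (cx,cy)=(1.0000,0.0000)
member 6 (3-4): L=2.7278, (cx,cy)=(0.2746,-0.9616)
member 7 (3-5): L=1.3930, (cx,cy)=(1.0000,-0.0014)
member 8 (4-5): L=2.6990, (cx,cy)=(0.2386,0.9711)
solve A·x = −loads:
  F[0-1] = -630.6534 N (compression)
  F[0-2] = +3115.5786 N (tension)
  F[1-2] = +558.8682 N (tension)
  F[1-3] = +105.8994 N (tension)
  F[2-3] = -177.0523 N (compression)
  F[2-4] = -57.9021 N (compression)
  F[3-4] = +210.8785 N (tension)
  F[3-5] = +0.0000 N (tension)
  F[4-5] = -0.0000 N (compression)
  Rx@0 = -2964.9200 N
  Ry@0 = +612.3935 N
  Ry@4 = -202.7735 N

3115.579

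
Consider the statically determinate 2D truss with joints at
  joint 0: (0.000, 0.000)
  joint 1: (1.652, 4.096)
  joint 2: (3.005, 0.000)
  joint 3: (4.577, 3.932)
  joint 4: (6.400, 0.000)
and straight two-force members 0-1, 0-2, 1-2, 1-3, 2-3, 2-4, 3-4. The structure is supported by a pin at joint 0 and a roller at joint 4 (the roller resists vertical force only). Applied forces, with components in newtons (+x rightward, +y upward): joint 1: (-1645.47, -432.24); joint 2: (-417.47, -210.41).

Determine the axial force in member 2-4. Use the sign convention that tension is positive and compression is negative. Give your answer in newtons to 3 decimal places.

N=5 nodes, M=7 members, R=3 reactions → 2N=10, M+R=10
member 0 (0-1): L=4.4166, (cx,cy)=(0.3740,0.9274)
member 1 (0-2): L=3.0050, (cx,cy)=(1.0000,0.0000)
member 2 (1-2): L=4.3137, (cx,cy)=(0.3137,-0.9495)
member 3 (1-3): L=2.9296, (cx,cy)=(0.9984,-0.0560)
member 4 (2-3): L=4.2346, (cx,cy)=(0.3712,0.9285)
member 5 (2-4): L=3.3950, (cx,cy)=(1.0000,0.0000)
member 6 (3-4): L=4.3340, (cx,cy)=(0.4206,-0.9072)
solve A·x = −loads:
  F[0-1] = -1601.6466 N (compression)
  F[0-2] = -1463.8541 N (compression)
  F[1-2] = +1067.0896 N (tension)
  F[1-3] = +712.8057 N (tension)
  F[2-3] = -864.6154 N (compression)
  F[2-4] = -390.7186 N (compression)
  F[3-4] = +928.9042 N (tension)
  Rx@0 = +2062.9400 N
  Ry@0 = +1485.3848 N
  Ry@4 = -842.7348 N

-390.719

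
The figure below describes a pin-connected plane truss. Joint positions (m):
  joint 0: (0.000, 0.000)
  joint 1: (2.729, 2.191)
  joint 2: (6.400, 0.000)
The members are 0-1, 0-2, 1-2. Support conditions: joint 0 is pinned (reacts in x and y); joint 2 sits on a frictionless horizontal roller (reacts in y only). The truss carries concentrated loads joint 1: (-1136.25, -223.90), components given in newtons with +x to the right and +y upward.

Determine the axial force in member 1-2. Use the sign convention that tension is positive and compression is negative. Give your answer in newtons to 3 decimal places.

572.714

N=3 nodes, M=3 members, R=3 reactions → 2N=6, M+R=6
member 0 (0-1): L=3.4997, (cx,cy)=(0.7798,0.6261)
member 1 (0-2): L=6.4000, (cx,cy)=(1.0000,0.0000)
member 2 (1-2): L=4.2751, (cx,cy)=(0.8587,-0.5125)
solve A·x = −loads:
  F[0-1] = -826.4726 N (compression)
  F[0-2] = -491.7829 N (compression)
  F[1-2] = +572.7145 N (tension)
  Rx@0 = +1136.2500 N
  Ry@0 = +517.4157 N
  Ry@2 = -293.5157 N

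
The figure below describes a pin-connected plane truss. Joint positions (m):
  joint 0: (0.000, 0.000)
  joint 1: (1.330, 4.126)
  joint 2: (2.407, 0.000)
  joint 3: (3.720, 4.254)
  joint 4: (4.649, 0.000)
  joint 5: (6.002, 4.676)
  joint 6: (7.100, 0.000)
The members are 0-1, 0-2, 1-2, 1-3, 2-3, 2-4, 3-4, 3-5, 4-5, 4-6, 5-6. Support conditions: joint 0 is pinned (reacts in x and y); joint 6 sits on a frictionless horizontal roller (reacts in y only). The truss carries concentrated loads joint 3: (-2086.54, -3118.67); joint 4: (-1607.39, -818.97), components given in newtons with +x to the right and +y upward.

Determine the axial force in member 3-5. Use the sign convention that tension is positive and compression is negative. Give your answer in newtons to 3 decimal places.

-518.189

N=7 nodes, M=11 members, R=3 reactions → 2N=14, M+R=14
member 0 (0-1): L=4.3351, (cx,cy)=(0.3068,0.9518)
member 1 (0-2): L=2.4070, (cx,cy)=(1.0000,0.0000)
member 2 (1-2): L=4.2642, (cx,cy)=(0.2526,-0.9676)
member 3 (1-3): L=2.3934, (cx,cy)=(0.9986,0.0535)
member 4 (2-3): L=4.4520, (cx,cy)=(0.2949,0.9555)
member 5 (2-4): L=2.2420, (cx,cy)=(1.0000,0.0000)
member 6 (3-4): L=4.3543, (cx,cy)=(0.2134,-0.9770)
member 7 (3-5): L=2.3207, (cx,cy)=(0.9833,0.1818)
member 8 (4-5): L=4.8678, (cx,cy)=(0.2779,0.9606)
member 9 (4-6): L=2.4510, (cx,cy)=(1.0000,0.0000)
member 10 (5-6): L=4.8032, (cx,cy)=(0.2286,-0.9735)
solve A·x = −loads:
  F[0-1] = -3170.4392 N (compression)
  F[0-2] = -2721.2374 N (compression)
  F[1-2] = +3022.5539 N (tension)
  F[1-3] = -1738.5722 N (compression)
  F[2-3] = -3060.6985 N (compression)
  F[2-4] = -1055.1776 N (compression)
  F[3-4] = -199.9619 N (compression)
  F[3-5] = -518.1890 N (compression)
  F[4-5] = +1055.9358 N (tension)
  F[4-6] = +216.0540 N (tension)
  F[5-6] = -945.1251 N (compression)
  Rx@0 = +3693.9300 N
  Ry@0 = +3017.5410 N
  Ry@6 = +920.0990 N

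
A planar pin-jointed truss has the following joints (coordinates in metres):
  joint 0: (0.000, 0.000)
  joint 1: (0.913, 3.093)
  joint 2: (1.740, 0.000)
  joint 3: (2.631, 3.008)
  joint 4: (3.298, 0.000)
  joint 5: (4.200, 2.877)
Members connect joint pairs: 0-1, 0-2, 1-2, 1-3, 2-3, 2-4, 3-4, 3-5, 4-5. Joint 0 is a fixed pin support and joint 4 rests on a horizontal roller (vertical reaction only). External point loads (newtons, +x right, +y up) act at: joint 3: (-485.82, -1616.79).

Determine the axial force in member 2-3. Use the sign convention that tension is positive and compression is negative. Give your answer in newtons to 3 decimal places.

N=6 nodes, M=9 members, R=3 reactions → 2N=12, M+R=12
member 0 (0-1): L=3.2249, (cx,cy)=(0.2831,0.9591)
member 1 (0-2): L=1.7400, (cx,cy)=(1.0000,0.0000)
member 2 (1-2): L=3.2017, (cx,cy)=(0.2583,-0.9661)
member 3 (1-3): L=1.7201, (cx,cy)=(0.9988,-0.0494)
member 4 (2-3): L=3.1372, (cx,cy)=(0.2840,0.9588)
member 5 (2-4): L=1.5580, (cx,cy)=(1.0000,0.0000)
member 6 (3-4): L=3.0811, (cx,cy)=(0.2165,-0.9763)
member 7 (3-5): L=1.5745, (cx,cy)=(0.9965,-0.0832)
member 8 (4-5): L=3.0151, (cx,cy)=(0.2992,0.9542)
solve A·x = −loads:
  F[0-1] = -802.9358 N (compression)
  F[0-2] = -258.5038 N (compression)
  F[1-2] = +819.6230 N (tension)
  F[1-3] = -439.5652 N (compression)
  F[2-3] = -825.8145 N (compression)
  F[2-4] = +187.7497 N (tension)
  F[3-4] = -867.2697 N (compression)
  F[3-5] = -0.0000 N (compression)
  F[4-5] = +0.0000 N (tension)
  Rx@0 = +485.8200 N
  Ry@0 = +770.0866 N
  Ry@4 = +846.7034 N

-825.815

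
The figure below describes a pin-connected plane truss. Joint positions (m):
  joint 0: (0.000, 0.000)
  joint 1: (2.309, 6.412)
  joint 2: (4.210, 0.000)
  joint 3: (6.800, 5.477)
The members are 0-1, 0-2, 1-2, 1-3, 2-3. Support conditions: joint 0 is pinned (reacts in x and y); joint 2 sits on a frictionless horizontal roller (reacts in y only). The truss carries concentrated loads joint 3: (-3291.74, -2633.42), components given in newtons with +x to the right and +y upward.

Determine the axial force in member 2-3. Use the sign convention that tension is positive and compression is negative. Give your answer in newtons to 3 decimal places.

N=4 nodes, M=5 members, R=3 reactions → 2N=8, M+R=8
member 0 (0-1): L=6.8151, (cx,cy)=(0.3388,0.9409)
member 1 (0-2): L=4.2100, (cx,cy)=(1.0000,0.0000)
member 2 (1-2): L=6.6879, (cx,cy)=(0.2842,-0.9588)
member 3 (1-3): L=4.5873, (cx,cy)=(0.9790,-0.2038)
member 4 (2-3): L=6.0585, (cx,cy)=(0.4275,0.9040)
solve A·x = −loads:
  F[0-1] = -2829.6633 N (compression)
  F[0-2] = -2333.0280 N (compression)
  F[1-2] = +3181.4016 N (tension)
  F[1-3] = -1902.9608 N (compression)
  F[2-3] = -3342.0719 N (compression)
  Rx@0 = +3291.7400 N
  Ry@0 = +2662.3046 N
  Ry@2 = -28.8846 N

-3342.072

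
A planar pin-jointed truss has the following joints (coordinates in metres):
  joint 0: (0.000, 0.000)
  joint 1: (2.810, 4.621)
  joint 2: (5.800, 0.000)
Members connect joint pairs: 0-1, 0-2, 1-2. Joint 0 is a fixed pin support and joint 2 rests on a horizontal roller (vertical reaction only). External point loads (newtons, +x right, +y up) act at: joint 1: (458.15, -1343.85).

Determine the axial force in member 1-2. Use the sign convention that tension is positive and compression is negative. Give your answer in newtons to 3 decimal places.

-1210.245

N=3 nodes, M=3 members, R=3 reactions → 2N=6, M+R=6
member 0 (0-1): L=5.4083, (cx,cy)=(0.5196,0.8544)
member 1 (0-2): L=5.8000, (cx,cy)=(1.0000,0.0000)
member 2 (1-2): L=5.5040, (cx,cy)=(0.5432,-0.8396)
solve A·x = −loads:
  F[0-1] = -383.6006 N (compression)
  F[0-2] = +657.4579 N (tension)
  F[1-2] = -1210.2448 N (compression)
  Rx@0 = -458.1500 N
  Ry@0 = +327.7587 N
  Ry@2 = +1016.0913 N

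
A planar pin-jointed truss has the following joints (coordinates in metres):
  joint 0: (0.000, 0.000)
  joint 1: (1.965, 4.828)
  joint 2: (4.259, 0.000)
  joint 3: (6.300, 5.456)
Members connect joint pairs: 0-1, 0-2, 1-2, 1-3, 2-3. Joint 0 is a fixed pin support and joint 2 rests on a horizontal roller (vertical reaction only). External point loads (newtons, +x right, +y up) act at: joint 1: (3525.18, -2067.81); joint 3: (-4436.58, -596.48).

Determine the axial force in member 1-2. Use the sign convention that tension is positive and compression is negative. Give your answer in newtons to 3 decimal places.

N=4 nodes, M=5 members, R=3 reactions → 2N=8, M+R=8
member 0 (0-1): L=5.2126, (cx,cy)=(0.3770,0.9262)
member 1 (0-2): L=4.2590, (cx,cy)=(1.0000,0.0000)
member 2 (1-2): L=5.3453, (cx,cy)=(0.4292,-0.9032)
member 3 (1-3): L=4.3803, (cx,cy)=(0.9897,0.1434)
member 4 (2-3): L=5.8253, (cx,cy)=(0.3504,0.9366)
solve A·x = −loads:
  F[0-1] = -2715.6220 N (compression)
  F[0-2] = +112.3186 N (tension)
  F[1-2] = -219.1043 N (compression)
  F[1-3] = -4501.3704 N (compression)
  F[2-3] = +52.1933 N (tension)
  Rx@0 = +911.4000 N
  Ry@0 = +2515.2740 N
  Ry@2 = +149.0160 N

-219.104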